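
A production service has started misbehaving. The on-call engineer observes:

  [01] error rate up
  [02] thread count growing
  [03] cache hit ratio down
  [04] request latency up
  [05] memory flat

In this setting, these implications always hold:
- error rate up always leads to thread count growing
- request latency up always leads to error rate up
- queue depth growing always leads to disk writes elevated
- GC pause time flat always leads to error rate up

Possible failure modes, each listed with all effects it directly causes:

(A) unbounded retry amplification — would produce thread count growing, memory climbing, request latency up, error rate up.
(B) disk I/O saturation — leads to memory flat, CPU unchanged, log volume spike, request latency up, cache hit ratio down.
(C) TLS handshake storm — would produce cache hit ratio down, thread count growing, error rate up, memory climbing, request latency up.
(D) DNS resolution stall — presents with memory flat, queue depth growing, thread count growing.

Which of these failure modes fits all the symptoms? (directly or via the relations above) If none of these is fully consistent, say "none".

B

Testing each hypothesis:
(A) unbounded retry amplification — error rate up +; thread count growing +; cache hit ratio down -; request latency up +; memory flat -
(B) disk I/O saturation — accounts for every observation (error rate up via request latency up → error rate up)
(C) TLS handshake storm — error rate up +; thread count growing +; cache hit ratio down +; request latency up +; memory flat -
(D) DNS resolution stall — error rate up -; thread count growing +; cache hit ratio down -; request latency up -; memory flat +
Only (B) is consistent with every observation.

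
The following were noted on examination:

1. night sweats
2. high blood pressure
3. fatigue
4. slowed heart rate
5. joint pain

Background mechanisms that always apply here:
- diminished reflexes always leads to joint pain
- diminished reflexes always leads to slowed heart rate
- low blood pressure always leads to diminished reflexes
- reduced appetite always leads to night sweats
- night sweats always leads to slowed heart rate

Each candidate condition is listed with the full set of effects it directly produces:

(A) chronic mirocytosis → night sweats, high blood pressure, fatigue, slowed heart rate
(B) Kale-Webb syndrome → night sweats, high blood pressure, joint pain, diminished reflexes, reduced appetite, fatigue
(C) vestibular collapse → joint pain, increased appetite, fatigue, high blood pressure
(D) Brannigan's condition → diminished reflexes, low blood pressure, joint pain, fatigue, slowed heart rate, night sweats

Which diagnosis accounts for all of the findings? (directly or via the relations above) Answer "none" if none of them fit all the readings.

For each candidate, compare predicted effects to what was observed:
(A) chronic mirocytosis — night sweats ✓; high blood pressure ✓; fatigue ✓; slowed heart rate ✓; joint pain ✗
(B) Kale-Webb syndrome — night sweats ✓; high blood pressure ✓; fatigue ✓; slowed heart rate ✓ (via night sweats → slowed heart rate); joint pain ✓
(C) vestibular collapse — night sweats ✗; high blood pressure ✓; fatigue ✓; slowed heart rate ✗; joint pain ✓
(D) Brannigan's condition — fails on high blood pressure (predicts low blood pressure, not high blood pressure)
(B) is the only candidate with no mismatches.

B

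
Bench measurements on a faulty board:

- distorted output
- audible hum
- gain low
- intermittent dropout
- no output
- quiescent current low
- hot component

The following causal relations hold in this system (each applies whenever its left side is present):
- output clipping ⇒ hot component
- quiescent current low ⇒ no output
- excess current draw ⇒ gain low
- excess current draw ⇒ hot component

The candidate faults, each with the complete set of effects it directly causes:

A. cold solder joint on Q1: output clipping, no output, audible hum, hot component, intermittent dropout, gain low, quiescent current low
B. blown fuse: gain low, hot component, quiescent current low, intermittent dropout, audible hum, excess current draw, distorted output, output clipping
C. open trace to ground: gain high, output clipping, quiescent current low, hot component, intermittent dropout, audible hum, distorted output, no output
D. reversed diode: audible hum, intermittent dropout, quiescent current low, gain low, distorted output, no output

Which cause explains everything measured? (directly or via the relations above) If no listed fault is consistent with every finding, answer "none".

B

Testing each hypothesis:
(A) cold solder joint on Q1 — does not account for distorted output
(B) blown fuse — distorted output yes; audible hum yes; gain low yes; intermittent dropout yes; no output yes (by quiescent current low → no output); quiescent current low yes; hot component yes
(C) open trace to ground — distorted output yes; audible hum yes; gain low NO; intermittent dropout yes; no output yes; quiescent current low yes; hot component yes
(D) reversed diode — distorted output yes; audible hum yes; gain low yes; intermittent dropout yes; no output yes; quiescent current low yes; hot component NO
Only (B) is consistent with every observation.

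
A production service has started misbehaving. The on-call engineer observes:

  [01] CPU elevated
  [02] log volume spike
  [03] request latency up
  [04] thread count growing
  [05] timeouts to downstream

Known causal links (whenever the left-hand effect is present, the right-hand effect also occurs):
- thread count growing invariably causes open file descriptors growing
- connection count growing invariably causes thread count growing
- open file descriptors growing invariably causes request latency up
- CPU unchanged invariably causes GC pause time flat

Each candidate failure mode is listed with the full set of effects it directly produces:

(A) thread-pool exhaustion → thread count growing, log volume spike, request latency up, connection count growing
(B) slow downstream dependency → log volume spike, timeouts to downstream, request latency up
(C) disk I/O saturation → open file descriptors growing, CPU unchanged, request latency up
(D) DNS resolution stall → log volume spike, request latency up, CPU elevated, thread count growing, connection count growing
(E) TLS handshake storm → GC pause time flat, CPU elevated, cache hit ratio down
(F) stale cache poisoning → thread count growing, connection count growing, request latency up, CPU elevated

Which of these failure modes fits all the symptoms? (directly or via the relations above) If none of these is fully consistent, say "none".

Testing each hypothesis:
(A) thread-pool exhaustion — does not account for CPU elevated, timeouts to downstream
(B) slow downstream dependency — does not account for CPU elevated, thread count growing
(C) disk I/O saturation — CPU elevated ✗; log volume spike ✗; request latency up ✓; thread count growing ✗; timeouts to downstream ✗
(D) DNS resolution stall — does not account for timeouts to downstream
(E) TLS handshake storm — CPU elevated ✓; log volume spike ✗; request latency up ✗; thread count growing ✗; timeouts to downstream ✗
(F) stale cache poisoning — CPU elevated ✓; log volume spike ✗; request latency up ✓; thread count growing ✓; timeouts to downstream ✗
Every candidate fails on at least one observation.

none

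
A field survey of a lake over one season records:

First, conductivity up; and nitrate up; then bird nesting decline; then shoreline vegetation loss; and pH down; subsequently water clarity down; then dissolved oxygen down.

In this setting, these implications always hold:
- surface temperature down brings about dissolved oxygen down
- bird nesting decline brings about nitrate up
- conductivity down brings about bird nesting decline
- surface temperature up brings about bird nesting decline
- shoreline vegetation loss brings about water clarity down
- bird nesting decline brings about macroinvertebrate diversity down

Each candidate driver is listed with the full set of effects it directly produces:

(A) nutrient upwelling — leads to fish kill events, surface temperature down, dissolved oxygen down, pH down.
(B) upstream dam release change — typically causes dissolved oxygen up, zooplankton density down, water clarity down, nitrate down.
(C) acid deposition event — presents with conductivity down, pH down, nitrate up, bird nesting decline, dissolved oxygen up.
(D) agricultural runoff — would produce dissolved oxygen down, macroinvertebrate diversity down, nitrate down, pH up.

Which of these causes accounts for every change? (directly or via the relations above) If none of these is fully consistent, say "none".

Testing each hypothesis:
(A) nutrient upwelling — does not account for conductivity up, nitrate up, bird nesting decline, shoreline vegetation loss, water clarity down
(B) upstream dam release change — conductivity up -; nitrate up -; bird nesting decline -; shoreline vegetation loss -; pH down -; water clarity down +; dissolved oxygen down -
(C) acid deposition event — fails on conductivity up, shoreline vegetation loss, water clarity down, dissolved oxygen down (predicts conductivity down, not conductivity up; predicts dissolved oxygen up, not dissolved oxygen down)
(D) agricultural runoff — conductivity up -; nitrate up -; bird nesting decline -; shoreline vegetation loss -; pH down -; water clarity down -; dissolved oxygen down +
No candidate is consistent with all observations.

none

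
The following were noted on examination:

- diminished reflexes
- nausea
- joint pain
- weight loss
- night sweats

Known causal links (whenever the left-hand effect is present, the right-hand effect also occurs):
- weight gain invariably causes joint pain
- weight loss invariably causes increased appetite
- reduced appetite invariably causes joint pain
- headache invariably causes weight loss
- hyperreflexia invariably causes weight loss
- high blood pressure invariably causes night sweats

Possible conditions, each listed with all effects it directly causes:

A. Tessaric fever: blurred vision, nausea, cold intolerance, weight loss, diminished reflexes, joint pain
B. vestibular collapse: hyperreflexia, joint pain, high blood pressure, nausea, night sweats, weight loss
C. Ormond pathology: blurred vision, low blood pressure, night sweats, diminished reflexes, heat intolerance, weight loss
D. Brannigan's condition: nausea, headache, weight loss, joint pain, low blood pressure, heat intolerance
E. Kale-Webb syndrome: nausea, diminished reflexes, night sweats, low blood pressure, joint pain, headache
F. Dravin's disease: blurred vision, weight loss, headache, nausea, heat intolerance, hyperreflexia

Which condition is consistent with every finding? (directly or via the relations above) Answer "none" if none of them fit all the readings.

Per-candidate check:
(A) Tessaric fever — does not account for night sweats
(B) vestibular collapse — diminished reflexes NO; nausea yes; joint pain yes; weight loss yes; night sweats yes
(C) Ormond pathology — does not account for nausea, joint pain
(D) Brannigan's condition — does not account for diminished reflexes, night sweats
(E) Kale-Webb syndrome — diminished reflexes yes; nausea yes; joint pain yes; weight loss yes (through headache → weight loss); night sweats yes
(F) Dravin's disease — diminished reflexes NO; nausea yes; joint pain NO; weight loss yes; night sweats NO
Only (E) is consistent with every observation.

E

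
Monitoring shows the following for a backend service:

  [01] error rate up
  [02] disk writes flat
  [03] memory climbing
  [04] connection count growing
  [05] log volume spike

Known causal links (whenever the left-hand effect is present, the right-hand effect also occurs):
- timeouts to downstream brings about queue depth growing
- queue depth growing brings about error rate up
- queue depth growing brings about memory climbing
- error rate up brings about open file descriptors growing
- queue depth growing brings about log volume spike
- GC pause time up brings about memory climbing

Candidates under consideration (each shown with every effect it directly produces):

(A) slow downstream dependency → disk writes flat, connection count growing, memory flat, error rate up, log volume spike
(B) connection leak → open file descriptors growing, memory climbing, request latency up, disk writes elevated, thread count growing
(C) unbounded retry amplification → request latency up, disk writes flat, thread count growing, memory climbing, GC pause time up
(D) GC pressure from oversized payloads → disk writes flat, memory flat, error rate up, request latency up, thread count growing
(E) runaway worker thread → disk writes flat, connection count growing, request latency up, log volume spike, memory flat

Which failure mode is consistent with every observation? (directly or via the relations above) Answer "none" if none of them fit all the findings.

For each candidate, compare predicted effects to what was observed:
(A) slow downstream dependency — error rate up ✓; disk writes flat ✓; memory climbing ✗; connection count growing ✓; log volume spike ✓
(B) connection leak — fails on error rate up, disk writes flat, connection count growing, log volume spike (predicts disk writes elevated, not disk writes flat)
(C) unbounded retry amplification — does not account for error rate up, connection count growing, log volume spike
(D) GC pressure from oversized payloads — error rate up ✓; disk writes flat ✓; memory climbing ✗; connection count growing ✗; log volume spike ✗
(E) runaway worker thread — error rate up ✗; disk writes flat ✓; memory climbing ✗; connection count growing ✓; log volume spike ✓
None of the listed candidates fits everything.

none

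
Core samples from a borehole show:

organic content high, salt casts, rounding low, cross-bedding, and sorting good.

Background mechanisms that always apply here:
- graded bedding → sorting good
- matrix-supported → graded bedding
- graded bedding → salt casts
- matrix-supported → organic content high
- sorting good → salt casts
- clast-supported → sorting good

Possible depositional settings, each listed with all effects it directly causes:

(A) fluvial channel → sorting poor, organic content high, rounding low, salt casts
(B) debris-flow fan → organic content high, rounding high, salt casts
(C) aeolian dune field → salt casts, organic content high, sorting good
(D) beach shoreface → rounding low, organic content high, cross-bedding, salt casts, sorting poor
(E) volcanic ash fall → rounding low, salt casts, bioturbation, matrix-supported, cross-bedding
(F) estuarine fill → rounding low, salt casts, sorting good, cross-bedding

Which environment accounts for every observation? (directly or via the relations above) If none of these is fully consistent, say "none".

For each candidate, compare predicted effects to what was observed:
(A) fluvial channel — organic content high +; salt casts +; rounding low +; cross-bedding -; sorting good -
(B) debris-flow fan — fails on rounding low, cross-bedding, sorting good (predicts rounding high, not rounding low)
(C) aeolian dune field — does not account for rounding low, cross-bedding
(D) beach shoreface — organic content high +; salt casts +; rounding low +; cross-bedding +; sorting good -
(E) volcanic ash fall — accounts for every observation (organic content high through matrix-supported → organic content high)
(F) estuarine fill — organic content high -; salt casts +; rounding low +; cross-bedding +; sorting good +
(E) alone accounts for all the evidence.

E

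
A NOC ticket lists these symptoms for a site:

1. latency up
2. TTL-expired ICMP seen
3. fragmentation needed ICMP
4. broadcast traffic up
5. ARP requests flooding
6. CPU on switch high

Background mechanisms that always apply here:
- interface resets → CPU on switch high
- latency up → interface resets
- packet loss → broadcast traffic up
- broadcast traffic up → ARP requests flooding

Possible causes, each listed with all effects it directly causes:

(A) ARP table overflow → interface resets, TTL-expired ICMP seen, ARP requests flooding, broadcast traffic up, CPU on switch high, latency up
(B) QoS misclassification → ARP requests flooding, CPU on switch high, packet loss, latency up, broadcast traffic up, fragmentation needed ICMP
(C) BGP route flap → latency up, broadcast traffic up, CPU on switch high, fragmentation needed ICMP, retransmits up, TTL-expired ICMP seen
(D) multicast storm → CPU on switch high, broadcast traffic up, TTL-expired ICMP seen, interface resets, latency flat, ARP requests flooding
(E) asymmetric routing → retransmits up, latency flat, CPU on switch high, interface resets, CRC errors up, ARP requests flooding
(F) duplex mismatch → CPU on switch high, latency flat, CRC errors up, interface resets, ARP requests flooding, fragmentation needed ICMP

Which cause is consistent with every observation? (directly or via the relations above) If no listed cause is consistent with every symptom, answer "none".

C

Per-candidate check:
(A) ARP table overflow — does not account for fragmentation needed ICMP
(B) QoS misclassification — latency up ✓; TTL-expired ICMP seen ✗; fragmentation needed ICMP ✓; broadcast traffic up ✓; ARP requests flooding ✓; CPU on switch high ✓
(C) BGP route flap — latency up ✓; TTL-expired ICMP seen ✓; fragmentation needed ICMP ✓; broadcast traffic up ✓; ARP requests flooding ✓ (through broadcast traffic up → ARP requests flooding); CPU on switch high ✓
(D) multicast storm — fails on latency up, fragmentation needed ICMP (predicts latency flat, not latency up)
(E) asymmetric routing — fails on latency up, TTL-expired ICMP seen, fragmentation needed ICMP, broadcast traffic up (predicts latency flat, not latency up)
(F) duplex mismatch — latency up ✗; TTL-expired ICMP seen ✗; fragmentation needed ICMP ✓; broadcast traffic up ✗; ARP requests flooding ✓; CPU on switch high ✓
Only (C) is consistent with every observation.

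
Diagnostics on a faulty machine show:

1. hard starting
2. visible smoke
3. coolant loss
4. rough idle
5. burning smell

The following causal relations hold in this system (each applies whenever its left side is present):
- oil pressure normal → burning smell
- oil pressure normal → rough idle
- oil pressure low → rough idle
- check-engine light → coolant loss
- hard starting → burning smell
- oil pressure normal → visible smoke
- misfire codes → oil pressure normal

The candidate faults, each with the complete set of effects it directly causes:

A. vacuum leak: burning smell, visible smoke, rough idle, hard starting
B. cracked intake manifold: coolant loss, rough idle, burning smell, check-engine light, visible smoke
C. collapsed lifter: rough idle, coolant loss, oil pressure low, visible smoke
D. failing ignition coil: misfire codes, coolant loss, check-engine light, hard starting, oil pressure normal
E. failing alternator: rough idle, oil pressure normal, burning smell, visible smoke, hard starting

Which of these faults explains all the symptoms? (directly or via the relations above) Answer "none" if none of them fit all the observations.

For each candidate, compare predicted effects to what was observed:
(A) vacuum leak — hard starting match; visible smoke match; coolant loss miss; rough idle match; burning smell match
(B) cracked intake manifold — does not account for hard starting
(C) collapsed lifter — hard starting miss; visible smoke match; coolant loss match; rough idle match; burning smell miss
(D) failing ignition coil — hard starting match; visible smoke match (through oil pressure normal → visible smoke); coolant loss match; rough idle match (through oil pressure normal → rough idle); burning smell match (through hard starting → burning smell)
(E) failing alternator — does not account for coolant loss
Only (D) is consistent with every observation.

D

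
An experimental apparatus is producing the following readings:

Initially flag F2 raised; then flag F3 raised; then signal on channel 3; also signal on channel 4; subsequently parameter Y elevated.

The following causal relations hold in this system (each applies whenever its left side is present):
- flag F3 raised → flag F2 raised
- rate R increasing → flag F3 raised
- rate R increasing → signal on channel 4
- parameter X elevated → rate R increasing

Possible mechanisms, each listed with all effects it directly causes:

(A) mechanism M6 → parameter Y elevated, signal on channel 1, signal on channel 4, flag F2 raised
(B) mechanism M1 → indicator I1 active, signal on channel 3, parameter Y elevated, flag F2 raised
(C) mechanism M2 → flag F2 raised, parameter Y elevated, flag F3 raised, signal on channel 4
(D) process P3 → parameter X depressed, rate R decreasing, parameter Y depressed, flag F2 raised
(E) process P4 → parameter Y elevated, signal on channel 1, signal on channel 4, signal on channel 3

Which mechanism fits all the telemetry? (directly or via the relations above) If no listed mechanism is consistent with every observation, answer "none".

Checking each candidate against the observations:
(A) mechanism M6 — does not account for flag F3 raised, signal on channel 3
(B) mechanism M1 — flag F2 raised ✓; flag F3 raised ✗; signal on channel 3 ✓; signal on channel 4 ✗; parameter Y elevated ✓
(C) mechanism M2 — does not account for signal on channel 3
(D) process P3 — flag F2 raised ✓; flag F3 raised ✗; signal on channel 3 ✗; signal on channel 4 ✗; parameter Y elevated ✗
(E) process P4 — does not account for flag F2 raised, flag F3 raised
None of the listed candidates fits everything.

none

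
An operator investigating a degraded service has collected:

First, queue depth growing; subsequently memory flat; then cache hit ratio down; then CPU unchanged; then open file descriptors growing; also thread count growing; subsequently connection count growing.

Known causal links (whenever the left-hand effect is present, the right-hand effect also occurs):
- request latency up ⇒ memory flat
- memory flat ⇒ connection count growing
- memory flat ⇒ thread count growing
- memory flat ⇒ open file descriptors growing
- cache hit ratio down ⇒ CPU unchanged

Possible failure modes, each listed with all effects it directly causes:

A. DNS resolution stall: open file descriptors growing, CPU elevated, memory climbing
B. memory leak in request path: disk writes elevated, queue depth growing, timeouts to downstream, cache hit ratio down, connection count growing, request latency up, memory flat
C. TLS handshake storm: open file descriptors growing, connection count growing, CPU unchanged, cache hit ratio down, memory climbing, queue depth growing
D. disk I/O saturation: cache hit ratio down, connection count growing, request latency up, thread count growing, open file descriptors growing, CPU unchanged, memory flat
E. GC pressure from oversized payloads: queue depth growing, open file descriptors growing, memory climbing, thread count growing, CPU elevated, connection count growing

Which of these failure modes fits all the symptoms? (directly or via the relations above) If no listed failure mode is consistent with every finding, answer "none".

B

Testing each hypothesis:
(A) DNS resolution stall — fails on queue depth growing, memory flat, cache hit ratio down, CPU unchanged, thread count growing, connection count growing (predicts memory climbing, not memory flat; predicts CPU elevated, not CPU unchanged)
(B) memory leak in request path — accounts for every observation (CPU unchanged by cache hit ratio down → CPU unchanged)
(C) TLS handshake storm — queue depth growing ✓; memory flat ✗; cache hit ratio down ✓; CPU unchanged ✓; open file descriptors growing ✓; thread count growing ✗; connection count growing ✓
(D) disk I/O saturation — queue depth growing ✗; memory flat ✓; cache hit ratio down ✓; CPU unchanged ✓; open file descriptors growing ✓; thread count growing ✓; connection count growing ✓
(E) GC pressure from oversized payloads — fails on memory flat, cache hit ratio down, CPU unchanged (predicts memory climbing, not memory flat; predicts CPU elevated, not CPU unchanged)
Only (B) is consistent with every observation.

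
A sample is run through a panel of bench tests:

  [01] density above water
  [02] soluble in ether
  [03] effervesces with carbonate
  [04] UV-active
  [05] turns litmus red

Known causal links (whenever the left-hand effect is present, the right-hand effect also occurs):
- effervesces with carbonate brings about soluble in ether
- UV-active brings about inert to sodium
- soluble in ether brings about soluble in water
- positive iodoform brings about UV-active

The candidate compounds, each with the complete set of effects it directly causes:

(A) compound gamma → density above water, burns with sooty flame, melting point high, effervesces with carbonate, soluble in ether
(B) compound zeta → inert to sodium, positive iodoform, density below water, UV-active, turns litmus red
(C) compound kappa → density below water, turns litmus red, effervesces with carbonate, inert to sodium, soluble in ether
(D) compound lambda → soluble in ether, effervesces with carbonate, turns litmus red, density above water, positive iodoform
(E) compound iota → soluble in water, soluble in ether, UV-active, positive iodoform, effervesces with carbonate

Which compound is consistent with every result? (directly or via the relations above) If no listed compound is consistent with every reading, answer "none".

Checking each candidate against the observations:
(A) compound gamma — density above water +; soluble in ether +; effervesces with carbonate +; UV-active -; turns litmus red -
(B) compound zeta — density above water -; soluble in ether -; effervesces with carbonate -; UV-active +; turns litmus red +
(C) compound kappa — density above water -; soluble in ether +; effervesces with carbonate +; UV-active -; turns litmus red +
(D) compound lambda — density above water +; soluble in ether +; effervesces with carbonate +; UV-active + (through positive iodoform → UV-active); turns litmus red +
(E) compound iota — density above water -; soluble in ether +; effervesces with carbonate +; UV-active +; turns litmus red -
(D) is the only candidate with no mismatches.

D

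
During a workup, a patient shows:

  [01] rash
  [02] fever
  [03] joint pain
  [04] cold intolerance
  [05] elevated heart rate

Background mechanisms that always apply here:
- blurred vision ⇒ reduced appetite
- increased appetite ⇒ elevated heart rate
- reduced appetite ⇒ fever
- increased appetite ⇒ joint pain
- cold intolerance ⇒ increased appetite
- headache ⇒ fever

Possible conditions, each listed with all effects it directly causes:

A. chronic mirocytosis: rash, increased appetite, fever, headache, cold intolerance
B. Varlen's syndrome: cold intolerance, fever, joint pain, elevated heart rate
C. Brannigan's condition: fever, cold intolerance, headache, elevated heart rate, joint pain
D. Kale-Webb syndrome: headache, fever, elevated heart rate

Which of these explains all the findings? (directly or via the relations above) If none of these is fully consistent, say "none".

A

Per-candidate check:
(A) chronic mirocytosis — accounts for every observation (joint pain by increased appetite → joint pain)
(B) Varlen's syndrome — rash NO; fever yes; joint pain yes; cold intolerance yes; elevated heart rate yes
(C) Brannigan's condition — rash NO; fever yes; joint pain yes; cold intolerance yes; elevated heart rate yes
(D) Kale-Webb syndrome — does not account for rash, joint pain, cold intolerance
(A) is the only candidate with no mismatches.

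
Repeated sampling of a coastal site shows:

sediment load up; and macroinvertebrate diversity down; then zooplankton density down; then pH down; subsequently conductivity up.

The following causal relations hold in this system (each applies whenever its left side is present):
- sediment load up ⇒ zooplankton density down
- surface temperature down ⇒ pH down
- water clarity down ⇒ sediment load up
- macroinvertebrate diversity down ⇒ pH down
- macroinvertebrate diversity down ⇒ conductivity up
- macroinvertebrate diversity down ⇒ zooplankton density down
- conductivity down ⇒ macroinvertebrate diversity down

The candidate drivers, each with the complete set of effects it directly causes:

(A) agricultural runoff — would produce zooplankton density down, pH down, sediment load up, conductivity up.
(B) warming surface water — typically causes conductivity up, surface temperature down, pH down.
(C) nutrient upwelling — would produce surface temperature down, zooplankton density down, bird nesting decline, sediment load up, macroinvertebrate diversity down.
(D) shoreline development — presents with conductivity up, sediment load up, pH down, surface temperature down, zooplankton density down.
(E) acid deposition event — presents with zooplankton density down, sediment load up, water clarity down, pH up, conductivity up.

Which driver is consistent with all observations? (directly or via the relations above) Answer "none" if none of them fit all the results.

C

Testing each hypothesis:
(A) agricultural runoff — does not account for macroinvertebrate diversity down
(B) warming surface water — does not account for sediment load up, macroinvertebrate diversity down, zooplankton density down
(C) nutrient upwelling — accounts for every observation (pH down via macroinvertebrate diversity down → pH down)
(D) shoreline development — sediment load up yes; macroinvertebrate diversity down NO; zooplankton density down yes; pH down yes; conductivity up yes
(E) acid deposition event — fails on macroinvertebrate diversity down, pH down (predicts pH up, not pH down)
(C) alone accounts for all the evidence.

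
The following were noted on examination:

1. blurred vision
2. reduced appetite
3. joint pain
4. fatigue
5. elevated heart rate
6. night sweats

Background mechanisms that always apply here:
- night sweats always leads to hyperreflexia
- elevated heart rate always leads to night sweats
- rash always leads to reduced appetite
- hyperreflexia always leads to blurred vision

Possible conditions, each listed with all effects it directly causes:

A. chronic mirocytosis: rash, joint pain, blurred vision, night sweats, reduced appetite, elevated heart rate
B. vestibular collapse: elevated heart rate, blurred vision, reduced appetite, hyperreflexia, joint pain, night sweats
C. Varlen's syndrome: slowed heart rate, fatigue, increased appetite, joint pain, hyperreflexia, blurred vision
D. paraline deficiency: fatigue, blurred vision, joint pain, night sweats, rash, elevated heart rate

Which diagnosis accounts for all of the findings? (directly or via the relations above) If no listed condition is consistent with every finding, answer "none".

Per-candidate check:
(A) chronic mirocytosis — does not account for fatigue
(B) vestibular collapse — does not account for fatigue
(C) Varlen's syndrome — fails on reduced appetite, elevated heart rate, night sweats (predicts increased appetite, not reduced appetite; predicts slowed heart rate, not elevated heart rate)
(D) paraline deficiency — accounts for every observation (reduced appetite by rash → reduced appetite)
Only (D) is consistent with every observation.

D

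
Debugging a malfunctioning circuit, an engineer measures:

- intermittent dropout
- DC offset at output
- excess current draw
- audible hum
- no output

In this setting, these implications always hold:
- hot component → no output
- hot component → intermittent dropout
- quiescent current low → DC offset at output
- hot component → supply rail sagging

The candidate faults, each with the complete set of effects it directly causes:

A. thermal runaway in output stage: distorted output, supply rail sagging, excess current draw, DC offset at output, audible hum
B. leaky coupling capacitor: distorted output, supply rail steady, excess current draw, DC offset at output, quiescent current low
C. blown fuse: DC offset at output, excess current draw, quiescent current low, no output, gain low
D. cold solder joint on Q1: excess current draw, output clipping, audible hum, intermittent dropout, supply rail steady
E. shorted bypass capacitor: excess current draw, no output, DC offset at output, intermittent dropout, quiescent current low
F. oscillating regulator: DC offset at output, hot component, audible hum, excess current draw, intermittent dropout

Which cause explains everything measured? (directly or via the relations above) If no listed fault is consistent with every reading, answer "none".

Testing each hypothesis:
(A) thermal runaway in output stage — does not account for intermittent dropout, no output
(B) leaky coupling capacitor — does not account for intermittent dropout, audible hum, no output
(C) blown fuse — does not account for intermittent dropout, audible hum
(D) cold solder joint on Q1 — intermittent dropout match; DC offset at output miss; excess current draw match; audible hum match; no output miss
(E) shorted bypass capacitor — does not account for audible hum
(F) oscillating regulator — intermittent dropout match; DC offset at output match; excess current draw match; audible hum match; no output match (by hot component → no output)
(F) alone accounts for all the evidence.

F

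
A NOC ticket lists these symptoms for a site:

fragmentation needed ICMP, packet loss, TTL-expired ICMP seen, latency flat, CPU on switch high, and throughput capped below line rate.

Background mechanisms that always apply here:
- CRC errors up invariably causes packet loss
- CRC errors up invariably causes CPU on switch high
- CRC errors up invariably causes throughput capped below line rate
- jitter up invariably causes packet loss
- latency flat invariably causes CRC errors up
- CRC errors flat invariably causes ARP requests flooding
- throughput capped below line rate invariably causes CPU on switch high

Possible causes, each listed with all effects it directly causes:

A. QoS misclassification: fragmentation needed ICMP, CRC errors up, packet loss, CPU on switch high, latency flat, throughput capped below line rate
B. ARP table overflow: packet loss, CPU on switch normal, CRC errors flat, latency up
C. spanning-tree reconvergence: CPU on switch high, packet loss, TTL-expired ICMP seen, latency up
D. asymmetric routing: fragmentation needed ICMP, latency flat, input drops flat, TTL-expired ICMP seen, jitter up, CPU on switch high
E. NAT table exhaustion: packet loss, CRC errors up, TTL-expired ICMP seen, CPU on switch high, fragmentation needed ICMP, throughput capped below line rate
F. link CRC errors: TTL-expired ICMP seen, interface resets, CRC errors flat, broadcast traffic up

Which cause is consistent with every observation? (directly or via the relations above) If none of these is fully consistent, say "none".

Checking each candidate against the observations:
(A) QoS misclassification — fragmentation needed ICMP yes; packet loss yes; TTL-expired ICMP seen NO; latency flat yes; CPU on switch high yes; throughput capped below line rate yes
(B) ARP table overflow — fragmentation needed ICMP NO; packet loss yes; TTL-expired ICMP seen NO; latency flat NO; CPU on switch high NO; throughput capped below line rate NO
(C) spanning-tree reconvergence — fails on fragmentation needed ICMP, latency flat, throughput capped below line rate (predicts latency up, not latency flat)
(D) asymmetric routing — accounts for every observation (packet loss by jitter up → packet loss)
(E) NAT table exhaustion — does not account for latency flat
(F) link CRC errors — does not account for fragmentation needed ICMP, packet loss, latency flat, CPU on switch high, throughput capped below line rate
(D) is the only candidate with no mismatches.

D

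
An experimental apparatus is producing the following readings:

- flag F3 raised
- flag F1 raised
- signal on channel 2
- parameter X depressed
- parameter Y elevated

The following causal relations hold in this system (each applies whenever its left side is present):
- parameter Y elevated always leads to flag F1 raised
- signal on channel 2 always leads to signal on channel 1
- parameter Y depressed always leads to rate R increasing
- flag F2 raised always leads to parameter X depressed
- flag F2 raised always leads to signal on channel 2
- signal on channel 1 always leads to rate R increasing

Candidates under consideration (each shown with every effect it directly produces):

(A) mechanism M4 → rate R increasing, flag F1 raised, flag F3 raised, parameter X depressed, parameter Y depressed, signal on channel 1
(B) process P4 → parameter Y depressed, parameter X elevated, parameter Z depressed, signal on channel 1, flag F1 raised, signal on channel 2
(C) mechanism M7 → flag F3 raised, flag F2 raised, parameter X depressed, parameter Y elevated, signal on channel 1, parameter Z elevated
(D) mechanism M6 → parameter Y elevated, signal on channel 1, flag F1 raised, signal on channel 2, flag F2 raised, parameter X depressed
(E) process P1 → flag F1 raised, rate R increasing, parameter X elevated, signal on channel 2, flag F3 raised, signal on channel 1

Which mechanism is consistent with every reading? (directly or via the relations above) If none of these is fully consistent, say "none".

For each candidate, compare predicted effects to what was observed:
(A) mechanism M4 — flag F3 raised ✓; flag F1 raised ✓; signal on channel 2 ✗; parameter X depressed ✓; parameter Y elevated ✗
(B) process P4 — fails on flag F3 raised, parameter X depressed, parameter Y elevated (predicts parameter X elevated, not parameter X depressed; predicts parameter Y depressed, not parameter Y elevated)
(C) mechanism M7 — flag F3 raised ✓; flag F1 raised ✓ (by parameter Y elevated → flag F1 raised); signal on channel 2 ✓ (by flag F2 raised → signal on channel 2); parameter X depressed ✓; parameter Y elevated ✓
(D) mechanism M6 — flag F3 raised ✗; flag F1 raised ✓; signal on channel 2 ✓; parameter X depressed ✓; parameter Y elevated ✓
(E) process P1 — flag F3 raised ✓; flag F1 raised ✓; signal on channel 2 ✓; parameter X depressed ✗; parameter Y elevated ✗
Only (C) is consistent with every observation.

C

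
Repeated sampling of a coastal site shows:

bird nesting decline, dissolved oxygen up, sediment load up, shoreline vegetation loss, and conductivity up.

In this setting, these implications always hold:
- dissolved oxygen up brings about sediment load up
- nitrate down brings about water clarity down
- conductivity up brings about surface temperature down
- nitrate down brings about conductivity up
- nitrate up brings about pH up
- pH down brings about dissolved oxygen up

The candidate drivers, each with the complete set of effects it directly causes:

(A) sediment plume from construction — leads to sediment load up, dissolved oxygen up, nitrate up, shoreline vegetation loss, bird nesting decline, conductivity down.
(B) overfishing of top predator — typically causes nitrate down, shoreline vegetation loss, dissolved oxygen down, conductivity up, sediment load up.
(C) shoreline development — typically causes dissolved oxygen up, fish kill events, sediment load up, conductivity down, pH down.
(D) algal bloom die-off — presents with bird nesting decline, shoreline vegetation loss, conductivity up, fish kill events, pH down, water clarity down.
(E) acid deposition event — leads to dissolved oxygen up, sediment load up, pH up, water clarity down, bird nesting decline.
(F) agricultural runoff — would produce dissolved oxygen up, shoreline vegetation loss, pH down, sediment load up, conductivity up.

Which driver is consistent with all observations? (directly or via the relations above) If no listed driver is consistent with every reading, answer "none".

D

Per-candidate check:
(A) sediment plume from construction — fails on conductivity up (predicts conductivity down, not conductivity up)
(B) overfishing of top predator — bird nesting decline ✗; dissolved oxygen up ✗; sediment load up ✓; shoreline vegetation loss ✓; conductivity up ✓
(C) shoreline development — bird nesting decline ✗; dissolved oxygen up ✓; sediment load up ✓; shoreline vegetation loss ✗; conductivity up ✗
(D) algal bloom die-off — bird nesting decline ✓; dissolved oxygen up ✓ (by pH down → dissolved oxygen up); sediment load up ✓ (by pH down → dissolved oxygen up → sediment load up); shoreline vegetation loss ✓; conductivity up ✓
(E) acid deposition event — does not account for shoreline vegetation loss, conductivity up
(F) agricultural runoff — bird nesting decline ✗; dissolved oxygen up ✓; sediment load up ✓; shoreline vegetation loss ✓; conductivity up ✓
(D) is the only candidate with no mismatches.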